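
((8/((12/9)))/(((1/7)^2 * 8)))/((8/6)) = 441/16 = 27.56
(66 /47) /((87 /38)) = 836/1363 = 0.61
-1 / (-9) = 1/9 = 0.11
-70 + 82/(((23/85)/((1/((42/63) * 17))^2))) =-52895/782 = -67.64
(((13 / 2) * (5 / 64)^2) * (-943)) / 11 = -306475/90112 = -3.40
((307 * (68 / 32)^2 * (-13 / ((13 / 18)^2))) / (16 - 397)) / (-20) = -2395521/528320 = -4.53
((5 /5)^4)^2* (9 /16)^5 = 59049/1048576 = 0.06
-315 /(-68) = 4.63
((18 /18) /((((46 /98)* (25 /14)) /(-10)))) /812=-49/3335 = -0.01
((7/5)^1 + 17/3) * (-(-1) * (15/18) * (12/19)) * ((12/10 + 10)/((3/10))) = 23744/171 = 138.85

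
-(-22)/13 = 22/13 = 1.69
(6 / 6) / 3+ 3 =10/3 = 3.33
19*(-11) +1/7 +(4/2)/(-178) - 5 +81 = -82777/623 = -132.87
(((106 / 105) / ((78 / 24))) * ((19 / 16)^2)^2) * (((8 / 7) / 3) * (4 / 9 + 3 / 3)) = 6907013/20321280 = 0.34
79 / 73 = 1.08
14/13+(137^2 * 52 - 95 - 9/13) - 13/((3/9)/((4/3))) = 12685938/13 = 975841.38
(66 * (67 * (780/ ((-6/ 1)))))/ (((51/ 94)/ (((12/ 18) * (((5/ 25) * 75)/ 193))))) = -180122800/3281 = -54898.75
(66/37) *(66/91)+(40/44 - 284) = -10436922/37037 = -281.80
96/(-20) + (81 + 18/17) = 6567/85 = 77.26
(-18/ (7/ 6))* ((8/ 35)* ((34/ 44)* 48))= -352512/2695 = -130.80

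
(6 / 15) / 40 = 1/100 = 0.01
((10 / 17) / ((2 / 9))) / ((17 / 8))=360/289 = 1.25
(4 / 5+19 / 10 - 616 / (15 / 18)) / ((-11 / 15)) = 22095/22 = 1004.32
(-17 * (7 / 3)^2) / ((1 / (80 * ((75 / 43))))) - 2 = -1666258/129 = -12916.73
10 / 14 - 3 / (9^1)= 8/21 = 0.38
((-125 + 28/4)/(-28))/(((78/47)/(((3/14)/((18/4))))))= 2773/22932 = 0.12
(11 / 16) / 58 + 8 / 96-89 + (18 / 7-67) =-2988161/19488 = -153.33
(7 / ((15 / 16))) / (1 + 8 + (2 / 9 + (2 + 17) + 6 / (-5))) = 21/76 = 0.28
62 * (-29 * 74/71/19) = -133052/1349 = -98.63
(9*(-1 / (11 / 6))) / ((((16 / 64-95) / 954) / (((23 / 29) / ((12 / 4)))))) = 1579824/120901 = 13.07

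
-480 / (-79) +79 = 6721/79 = 85.08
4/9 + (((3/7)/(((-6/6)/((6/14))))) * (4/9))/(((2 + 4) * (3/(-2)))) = 200/441 = 0.45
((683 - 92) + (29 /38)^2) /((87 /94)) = 40149515/62814 = 639.18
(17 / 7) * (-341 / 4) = -5797/28 = -207.04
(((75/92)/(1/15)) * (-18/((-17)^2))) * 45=-455625/13294 = -34.27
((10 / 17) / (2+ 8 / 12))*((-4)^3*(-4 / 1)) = 960/17 = 56.47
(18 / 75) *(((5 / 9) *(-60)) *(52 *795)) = -330720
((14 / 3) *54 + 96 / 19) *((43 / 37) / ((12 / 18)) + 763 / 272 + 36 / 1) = 13466607/1292 = 10423.07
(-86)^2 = 7396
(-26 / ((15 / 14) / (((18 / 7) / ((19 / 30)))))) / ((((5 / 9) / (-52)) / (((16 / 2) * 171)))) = 63078912/5 = 12615782.40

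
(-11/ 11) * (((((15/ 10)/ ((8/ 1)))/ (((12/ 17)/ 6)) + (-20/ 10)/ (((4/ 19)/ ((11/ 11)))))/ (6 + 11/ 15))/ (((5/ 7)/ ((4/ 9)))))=1771/2424 = 0.73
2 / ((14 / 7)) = 1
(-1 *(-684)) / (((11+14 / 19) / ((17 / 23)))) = 220932/5129 = 43.08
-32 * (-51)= 1632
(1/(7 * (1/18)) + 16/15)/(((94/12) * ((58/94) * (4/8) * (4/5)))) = 382/203 = 1.88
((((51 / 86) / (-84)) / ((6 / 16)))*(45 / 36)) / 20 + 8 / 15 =38443/72240 = 0.53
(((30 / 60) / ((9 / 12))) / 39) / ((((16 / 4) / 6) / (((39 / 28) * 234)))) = 117/14 = 8.36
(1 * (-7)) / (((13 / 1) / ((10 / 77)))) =-10/143 = -0.07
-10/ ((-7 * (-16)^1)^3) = -5/702464 = 0.00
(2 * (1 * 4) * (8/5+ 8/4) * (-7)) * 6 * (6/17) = -36288/85 = -426.92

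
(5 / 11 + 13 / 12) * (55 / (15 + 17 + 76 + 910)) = 1015/12216 = 0.08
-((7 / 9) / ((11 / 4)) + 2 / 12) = -89/198 = -0.45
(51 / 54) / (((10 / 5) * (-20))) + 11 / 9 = 863/720 = 1.20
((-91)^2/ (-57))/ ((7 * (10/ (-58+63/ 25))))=86359/750 = 115.15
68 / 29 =2.34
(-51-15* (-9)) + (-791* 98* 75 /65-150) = -1163628/13 = -89509.85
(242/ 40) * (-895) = -21659/4 = -5414.75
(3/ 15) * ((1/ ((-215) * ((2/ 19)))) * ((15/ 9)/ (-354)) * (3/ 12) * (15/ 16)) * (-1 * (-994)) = 9443/974208 = 0.01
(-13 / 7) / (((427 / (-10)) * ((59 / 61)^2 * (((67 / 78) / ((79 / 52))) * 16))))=939705/182849968 = 0.01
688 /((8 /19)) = 1634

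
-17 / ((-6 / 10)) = 85/3 = 28.33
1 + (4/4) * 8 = 9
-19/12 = -1.58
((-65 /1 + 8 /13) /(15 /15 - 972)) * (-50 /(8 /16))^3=-837000000/12623 = -66307.53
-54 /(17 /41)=-2214/17 = -130.24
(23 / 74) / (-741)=-23/54834 = 0.00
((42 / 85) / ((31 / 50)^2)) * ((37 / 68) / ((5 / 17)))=38850/16337 = 2.38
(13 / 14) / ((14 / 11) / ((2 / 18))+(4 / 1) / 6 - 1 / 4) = 0.08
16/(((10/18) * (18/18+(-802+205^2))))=18/25765 = 0.00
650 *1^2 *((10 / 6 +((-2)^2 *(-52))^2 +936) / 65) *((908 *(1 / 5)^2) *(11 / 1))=529783496/3 = 176594498.67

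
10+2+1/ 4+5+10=27.25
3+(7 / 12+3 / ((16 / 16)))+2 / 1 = 103/12 = 8.58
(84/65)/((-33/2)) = -56/715 = -0.08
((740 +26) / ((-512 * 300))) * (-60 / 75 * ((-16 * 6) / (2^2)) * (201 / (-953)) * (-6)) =-0.12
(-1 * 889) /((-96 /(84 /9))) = 6223/72 = 86.43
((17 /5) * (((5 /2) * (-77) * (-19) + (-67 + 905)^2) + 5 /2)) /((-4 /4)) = -12000368/5 = -2400073.60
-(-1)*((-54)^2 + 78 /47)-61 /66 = 9047713/3102 = 2916.74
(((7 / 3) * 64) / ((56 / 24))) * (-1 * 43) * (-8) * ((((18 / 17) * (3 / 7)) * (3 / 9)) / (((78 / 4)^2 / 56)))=1409024/2873 = 490.44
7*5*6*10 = 2100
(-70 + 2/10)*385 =-26873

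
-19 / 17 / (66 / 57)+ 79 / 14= 6123/1309 = 4.68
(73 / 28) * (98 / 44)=511/88 = 5.81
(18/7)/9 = 2/7 = 0.29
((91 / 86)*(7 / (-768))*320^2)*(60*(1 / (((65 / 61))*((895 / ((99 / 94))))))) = -23672880/361759 = -65.44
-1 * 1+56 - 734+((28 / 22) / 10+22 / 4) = -673.37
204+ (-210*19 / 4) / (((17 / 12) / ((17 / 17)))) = -8502/17 = -500.12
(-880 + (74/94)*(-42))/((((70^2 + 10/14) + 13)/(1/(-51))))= 150199/41223606 = 0.00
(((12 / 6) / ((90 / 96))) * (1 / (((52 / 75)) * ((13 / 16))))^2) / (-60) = -3200/28561 = -0.11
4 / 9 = 0.44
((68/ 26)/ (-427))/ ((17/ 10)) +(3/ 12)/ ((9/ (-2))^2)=3931/449631 = 0.01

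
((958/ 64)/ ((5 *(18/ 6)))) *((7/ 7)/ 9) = 479/4320 = 0.11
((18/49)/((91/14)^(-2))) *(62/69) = 15717/1127 = 13.95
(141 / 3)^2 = 2209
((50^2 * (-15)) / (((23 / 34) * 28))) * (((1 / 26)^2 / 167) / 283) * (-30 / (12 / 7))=796875/734814028 = 0.00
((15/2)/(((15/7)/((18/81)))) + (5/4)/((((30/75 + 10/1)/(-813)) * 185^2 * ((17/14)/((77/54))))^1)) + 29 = 432394681/14522352 = 29.77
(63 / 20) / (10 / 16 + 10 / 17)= 714/275 = 2.60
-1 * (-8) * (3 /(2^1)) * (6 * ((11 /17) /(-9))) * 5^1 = -440/17 = -25.88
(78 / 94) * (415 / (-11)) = -16185/517 = -31.31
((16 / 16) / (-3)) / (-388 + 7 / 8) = 8/9291 = 0.00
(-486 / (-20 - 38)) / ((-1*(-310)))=243/8990 = 0.03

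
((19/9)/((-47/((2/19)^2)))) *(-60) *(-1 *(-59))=4720/2679 = 1.76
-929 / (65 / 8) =-7432/65 = -114.34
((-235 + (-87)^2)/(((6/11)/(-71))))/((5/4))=-11455708/15 = -763713.87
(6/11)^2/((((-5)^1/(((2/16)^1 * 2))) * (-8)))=9/4840 = 0.00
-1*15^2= -225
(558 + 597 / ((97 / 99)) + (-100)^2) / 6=1083229/582 = 1861.22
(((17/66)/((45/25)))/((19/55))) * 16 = 3400/513 = 6.63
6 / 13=0.46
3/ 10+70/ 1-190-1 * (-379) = 2593/10 = 259.30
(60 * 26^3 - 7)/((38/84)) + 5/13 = 575786033/247 = 2331117.54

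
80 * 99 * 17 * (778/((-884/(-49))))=75481560/13 = 5806273.85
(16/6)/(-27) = -8/81 = -0.10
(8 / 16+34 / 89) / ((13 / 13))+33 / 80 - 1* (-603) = 4302577/7120 = 604.29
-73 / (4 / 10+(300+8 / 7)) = -2555/10554 = -0.24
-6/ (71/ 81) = -486/71 = -6.85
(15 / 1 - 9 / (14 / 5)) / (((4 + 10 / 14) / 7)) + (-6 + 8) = 39/2 = 19.50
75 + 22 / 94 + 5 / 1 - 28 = 2455/47 = 52.23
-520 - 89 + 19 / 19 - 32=-640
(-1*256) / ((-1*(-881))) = -256/881 = -0.29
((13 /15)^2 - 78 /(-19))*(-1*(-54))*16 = 1993056/475 = 4195.91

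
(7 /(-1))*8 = -56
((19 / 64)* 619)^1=11761/64 = 183.77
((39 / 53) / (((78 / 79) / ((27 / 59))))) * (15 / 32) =31995/200128 = 0.16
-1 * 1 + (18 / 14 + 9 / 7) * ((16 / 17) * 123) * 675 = 200933.45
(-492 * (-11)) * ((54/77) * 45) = 1195560/7 = 170794.29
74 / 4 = 18.50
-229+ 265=36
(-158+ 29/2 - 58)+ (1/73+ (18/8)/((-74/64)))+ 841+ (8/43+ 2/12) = 222269990/348429 = 637.92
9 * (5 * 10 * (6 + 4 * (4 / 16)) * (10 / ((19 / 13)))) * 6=129315.79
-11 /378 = -0.03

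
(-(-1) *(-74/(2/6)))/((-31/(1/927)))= 0.01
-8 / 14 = -4/7 = -0.57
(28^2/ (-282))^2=153664/19881 = 7.73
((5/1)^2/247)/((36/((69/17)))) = 575/50388 = 0.01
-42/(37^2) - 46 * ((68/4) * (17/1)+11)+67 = -18800519/1369 = -13733.03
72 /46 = 1.57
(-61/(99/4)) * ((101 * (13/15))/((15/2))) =-640744/22275 = -28.77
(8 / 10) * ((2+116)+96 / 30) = 2424/25 = 96.96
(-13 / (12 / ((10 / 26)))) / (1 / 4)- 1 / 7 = -38/21 = -1.81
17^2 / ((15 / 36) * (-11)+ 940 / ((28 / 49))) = 3468/19685 = 0.18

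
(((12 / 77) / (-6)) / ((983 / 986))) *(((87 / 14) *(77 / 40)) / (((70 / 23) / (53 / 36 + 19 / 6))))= -54914777/115600800 = -0.48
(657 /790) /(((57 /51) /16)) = 89352/7505 = 11.91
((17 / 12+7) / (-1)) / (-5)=101/60 = 1.68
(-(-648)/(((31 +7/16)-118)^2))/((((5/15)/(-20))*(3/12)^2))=-31850496/383645 = -83.02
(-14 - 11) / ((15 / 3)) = -5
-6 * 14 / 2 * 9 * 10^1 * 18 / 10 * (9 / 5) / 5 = -61236/25 = -2449.44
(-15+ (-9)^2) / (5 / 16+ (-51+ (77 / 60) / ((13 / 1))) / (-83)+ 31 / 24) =29.76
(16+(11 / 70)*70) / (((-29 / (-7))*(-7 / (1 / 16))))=-27/464 = -0.06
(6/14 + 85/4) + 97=3323/28 = 118.68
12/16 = 3/4 = 0.75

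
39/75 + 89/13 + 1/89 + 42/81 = 6166507/780975 = 7.90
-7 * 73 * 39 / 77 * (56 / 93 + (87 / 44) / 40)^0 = -258.82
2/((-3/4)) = -8/3 = -2.67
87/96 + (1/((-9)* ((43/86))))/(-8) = 269/288 = 0.93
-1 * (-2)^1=2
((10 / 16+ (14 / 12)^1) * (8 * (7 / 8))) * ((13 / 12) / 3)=3913/864 = 4.53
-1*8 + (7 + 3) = 2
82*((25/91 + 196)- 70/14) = 1427292/91 = 15684.53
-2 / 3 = -0.67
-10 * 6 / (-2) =30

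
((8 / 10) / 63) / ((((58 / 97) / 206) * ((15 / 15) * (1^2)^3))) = 39964/9135 = 4.37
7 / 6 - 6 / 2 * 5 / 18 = 1/3 = 0.33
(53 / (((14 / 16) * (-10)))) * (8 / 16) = -106/35 = -3.03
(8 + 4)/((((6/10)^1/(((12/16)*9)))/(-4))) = -540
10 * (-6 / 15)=-4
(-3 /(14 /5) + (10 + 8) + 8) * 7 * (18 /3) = 1047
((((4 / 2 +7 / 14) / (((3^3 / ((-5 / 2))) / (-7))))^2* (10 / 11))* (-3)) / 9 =-153125/192456 = -0.80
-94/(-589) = 94/589 = 0.16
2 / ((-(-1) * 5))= 2/5 = 0.40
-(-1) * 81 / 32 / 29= 81/928 = 0.09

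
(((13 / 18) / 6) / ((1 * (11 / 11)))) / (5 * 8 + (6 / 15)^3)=1625/540864 = 0.00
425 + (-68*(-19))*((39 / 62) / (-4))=13753/62 = 221.82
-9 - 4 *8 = -41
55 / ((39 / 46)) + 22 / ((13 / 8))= 3058/39 = 78.41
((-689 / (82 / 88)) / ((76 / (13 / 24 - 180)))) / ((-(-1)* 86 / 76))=32642753/21156 = 1542.95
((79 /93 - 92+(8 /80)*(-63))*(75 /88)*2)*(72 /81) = -41195/279 = -147.65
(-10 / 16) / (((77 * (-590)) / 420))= 15/2596 = 0.01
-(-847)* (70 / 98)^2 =3025/7 = 432.14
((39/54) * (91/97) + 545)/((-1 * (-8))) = 952753/13968 = 68.21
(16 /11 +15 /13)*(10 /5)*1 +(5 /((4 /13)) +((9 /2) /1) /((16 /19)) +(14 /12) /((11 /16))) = 28.51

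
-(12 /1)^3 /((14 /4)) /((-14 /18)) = 31104/49 = 634.78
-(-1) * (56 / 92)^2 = 196/529 = 0.37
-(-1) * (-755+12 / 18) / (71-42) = -2263/87 = -26.01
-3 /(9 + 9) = -1/6 = -0.17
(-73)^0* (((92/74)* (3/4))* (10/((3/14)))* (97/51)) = 156170/1887 = 82.76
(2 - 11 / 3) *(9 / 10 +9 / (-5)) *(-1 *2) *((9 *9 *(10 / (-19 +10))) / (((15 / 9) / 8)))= 1296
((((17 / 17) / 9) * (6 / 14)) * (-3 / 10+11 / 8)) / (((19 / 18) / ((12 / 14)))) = 387/9310 = 0.04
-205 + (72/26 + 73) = -1680/13 = -129.23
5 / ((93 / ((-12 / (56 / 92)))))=-230/217 = -1.06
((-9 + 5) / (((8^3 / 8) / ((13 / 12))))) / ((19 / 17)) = -221/3648 = -0.06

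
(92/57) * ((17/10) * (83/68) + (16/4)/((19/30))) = 146671/10830 = 13.54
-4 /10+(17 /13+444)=28919/65 = 444.91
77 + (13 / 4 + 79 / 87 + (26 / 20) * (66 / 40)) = 1449473/17400 = 83.30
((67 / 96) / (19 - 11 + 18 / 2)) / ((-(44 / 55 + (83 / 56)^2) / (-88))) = 2889040/2396439 = 1.21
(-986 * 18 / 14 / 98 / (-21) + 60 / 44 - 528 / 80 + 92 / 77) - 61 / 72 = -4.27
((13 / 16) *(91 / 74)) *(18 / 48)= 3549/9472 = 0.37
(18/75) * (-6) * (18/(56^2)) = -0.01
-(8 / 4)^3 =-8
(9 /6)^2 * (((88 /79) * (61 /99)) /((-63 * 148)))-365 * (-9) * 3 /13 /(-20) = -37.90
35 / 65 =7/13 = 0.54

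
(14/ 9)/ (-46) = -7/207 = -0.03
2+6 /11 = 28/11 = 2.55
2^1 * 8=16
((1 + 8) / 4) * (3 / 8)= 27/32 = 0.84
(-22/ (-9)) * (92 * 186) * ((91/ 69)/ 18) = 248248/81 = 3064.79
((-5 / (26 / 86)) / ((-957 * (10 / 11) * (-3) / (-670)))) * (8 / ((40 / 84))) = 80668/1131 = 71.32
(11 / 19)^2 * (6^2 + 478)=62194/361 = 172.28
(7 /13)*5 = 35/13 = 2.69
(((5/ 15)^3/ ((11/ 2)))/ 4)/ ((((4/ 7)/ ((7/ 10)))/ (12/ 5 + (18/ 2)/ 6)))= 637/79200 = 0.01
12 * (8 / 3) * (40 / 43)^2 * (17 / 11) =870400/20339 = 42.79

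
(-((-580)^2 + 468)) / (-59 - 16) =336868/75 = 4491.57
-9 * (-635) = 5715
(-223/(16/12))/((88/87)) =-58203/352 = -165.35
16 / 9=1.78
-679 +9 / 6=-1355/2 = -677.50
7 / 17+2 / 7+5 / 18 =2089/2142 = 0.98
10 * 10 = 100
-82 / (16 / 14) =-287/4 = -71.75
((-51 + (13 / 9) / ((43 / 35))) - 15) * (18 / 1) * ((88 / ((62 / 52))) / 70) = -57399056/46655 = -1230.29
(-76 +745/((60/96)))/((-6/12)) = -2232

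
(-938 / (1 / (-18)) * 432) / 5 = 7293888/5 = 1458777.60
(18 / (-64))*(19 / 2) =-171/64 = -2.67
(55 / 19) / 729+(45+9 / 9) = 637201/13851 = 46.00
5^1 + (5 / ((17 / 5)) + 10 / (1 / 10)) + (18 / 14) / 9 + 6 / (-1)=11973/119 = 100.61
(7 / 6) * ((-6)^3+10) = -721/3 = -240.33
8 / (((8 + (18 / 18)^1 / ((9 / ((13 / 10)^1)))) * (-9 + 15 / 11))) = -660/5131 = -0.13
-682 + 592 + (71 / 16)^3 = -10729/4096 = -2.62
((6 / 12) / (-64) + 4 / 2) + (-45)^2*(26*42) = 283046655/128 = 2211301.99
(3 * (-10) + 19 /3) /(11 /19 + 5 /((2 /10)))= -1349/1458 = -0.93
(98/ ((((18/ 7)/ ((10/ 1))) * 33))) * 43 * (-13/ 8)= -958685/1188 = -806.97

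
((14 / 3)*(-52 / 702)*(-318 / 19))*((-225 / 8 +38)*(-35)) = -1025815/513 = -1999.64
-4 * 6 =-24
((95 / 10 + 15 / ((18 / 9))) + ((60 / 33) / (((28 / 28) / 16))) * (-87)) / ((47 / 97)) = -2682341/517 = -5188.28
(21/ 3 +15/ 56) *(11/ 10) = 7.99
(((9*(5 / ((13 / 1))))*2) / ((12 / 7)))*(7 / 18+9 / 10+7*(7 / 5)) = 3493/78 = 44.78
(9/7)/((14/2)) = 9/49 = 0.18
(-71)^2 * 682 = 3437962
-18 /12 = -3/2 = -1.50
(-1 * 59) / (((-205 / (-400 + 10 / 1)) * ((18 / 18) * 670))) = -2301/13735 = -0.17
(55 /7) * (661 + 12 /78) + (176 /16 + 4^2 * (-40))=415486/91 = 4565.78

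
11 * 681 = 7491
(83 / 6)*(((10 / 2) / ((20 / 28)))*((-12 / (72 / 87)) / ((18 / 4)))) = -16849/54 = -312.02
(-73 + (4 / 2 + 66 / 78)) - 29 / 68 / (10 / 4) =-155417/2210 = -70.32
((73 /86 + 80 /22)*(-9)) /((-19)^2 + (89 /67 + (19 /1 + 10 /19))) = -48612051/459851546 = -0.11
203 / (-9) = -203/9 = -22.56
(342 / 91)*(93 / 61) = 31806/5551 = 5.73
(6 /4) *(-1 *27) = -81/2 = -40.50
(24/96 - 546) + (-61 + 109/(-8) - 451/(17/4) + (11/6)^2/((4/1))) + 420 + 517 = 517379/2448 = 211.35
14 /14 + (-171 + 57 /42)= -2361/14 = -168.64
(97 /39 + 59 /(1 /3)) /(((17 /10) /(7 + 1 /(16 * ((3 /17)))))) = 1544375/1989 = 776.46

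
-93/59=-1.58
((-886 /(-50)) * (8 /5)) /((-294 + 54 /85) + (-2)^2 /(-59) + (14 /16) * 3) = -28437056/291679925 = -0.10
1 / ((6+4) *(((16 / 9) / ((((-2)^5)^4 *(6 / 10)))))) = 884736/25 = 35389.44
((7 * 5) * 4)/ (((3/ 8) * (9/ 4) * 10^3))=112/675 = 0.17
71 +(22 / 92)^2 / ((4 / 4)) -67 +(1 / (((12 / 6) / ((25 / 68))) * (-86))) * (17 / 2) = 2940015/727904 = 4.04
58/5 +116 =638/5 = 127.60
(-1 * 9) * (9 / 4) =-81/4 = -20.25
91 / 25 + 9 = 316/25 = 12.64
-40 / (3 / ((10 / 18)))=-200/27 = -7.41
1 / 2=0.50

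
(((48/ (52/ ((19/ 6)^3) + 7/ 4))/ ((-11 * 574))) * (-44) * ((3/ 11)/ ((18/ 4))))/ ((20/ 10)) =877952/293414737 = 0.00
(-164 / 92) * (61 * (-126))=315126/23 = 13701.13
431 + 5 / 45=3880/9 = 431.11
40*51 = 2040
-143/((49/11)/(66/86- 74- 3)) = 2447.22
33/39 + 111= 1454/13 = 111.85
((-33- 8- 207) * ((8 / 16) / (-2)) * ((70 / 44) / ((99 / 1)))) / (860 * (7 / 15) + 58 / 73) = 79205/31967958 = 0.00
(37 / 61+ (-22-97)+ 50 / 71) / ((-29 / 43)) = 21917616/125599 = 174.50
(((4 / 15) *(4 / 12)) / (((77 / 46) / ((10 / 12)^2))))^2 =52900/38900169 = 0.00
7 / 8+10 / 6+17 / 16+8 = 557/48 = 11.60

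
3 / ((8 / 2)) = 3/4 = 0.75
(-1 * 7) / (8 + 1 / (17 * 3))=-357/409 = -0.87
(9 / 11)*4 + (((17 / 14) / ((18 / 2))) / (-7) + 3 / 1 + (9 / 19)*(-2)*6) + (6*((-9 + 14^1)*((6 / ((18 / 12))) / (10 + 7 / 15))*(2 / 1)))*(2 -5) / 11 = -14955629/2631006 = -5.68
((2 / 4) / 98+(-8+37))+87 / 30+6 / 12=31757/980 = 32.41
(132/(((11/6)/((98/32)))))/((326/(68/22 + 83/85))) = 1677123/609620 = 2.75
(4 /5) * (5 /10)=2/5 = 0.40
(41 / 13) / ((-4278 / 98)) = -2009/27807 = -0.07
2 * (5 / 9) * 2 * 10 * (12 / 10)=80/3 = 26.67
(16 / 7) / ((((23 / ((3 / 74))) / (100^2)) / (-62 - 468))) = -127200000/5957 = -21353.03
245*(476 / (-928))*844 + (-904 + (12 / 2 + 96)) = -106865.88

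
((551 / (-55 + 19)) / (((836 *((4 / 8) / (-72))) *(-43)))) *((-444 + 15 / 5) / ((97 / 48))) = 613872/45881 = 13.38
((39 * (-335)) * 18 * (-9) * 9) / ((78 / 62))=15141330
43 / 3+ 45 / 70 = 629/42 = 14.98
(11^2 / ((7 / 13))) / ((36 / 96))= 12584/21 = 599.24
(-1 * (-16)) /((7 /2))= 32/7 = 4.57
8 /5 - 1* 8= -32/5 = -6.40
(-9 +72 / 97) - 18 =-2547/97 = -26.26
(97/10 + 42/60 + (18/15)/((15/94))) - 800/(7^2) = 1952/1225 = 1.59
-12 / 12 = -1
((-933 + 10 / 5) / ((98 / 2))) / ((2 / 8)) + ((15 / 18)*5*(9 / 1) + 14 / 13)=-973/26 = -37.42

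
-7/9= -0.78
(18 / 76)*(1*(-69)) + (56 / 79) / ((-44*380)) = -1349126/82555 = -16.34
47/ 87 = 0.54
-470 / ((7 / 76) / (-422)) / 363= 5932.25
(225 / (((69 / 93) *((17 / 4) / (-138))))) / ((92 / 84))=-3515400/391 = -8990.79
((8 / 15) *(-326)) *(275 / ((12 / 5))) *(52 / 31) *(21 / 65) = -1004080/93 = -10796.56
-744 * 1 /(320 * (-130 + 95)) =93/1400 = 0.07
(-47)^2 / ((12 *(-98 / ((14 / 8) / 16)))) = -2209/10752 = -0.21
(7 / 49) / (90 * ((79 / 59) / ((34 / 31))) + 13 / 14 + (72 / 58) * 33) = 58174/61803257 = 0.00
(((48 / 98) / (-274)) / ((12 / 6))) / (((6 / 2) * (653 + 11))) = -1/2228716 = 0.00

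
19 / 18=1.06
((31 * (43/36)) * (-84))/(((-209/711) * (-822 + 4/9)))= -19903023/1545346 = -12.88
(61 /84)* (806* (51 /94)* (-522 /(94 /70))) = -545373855/4418 = -123443.61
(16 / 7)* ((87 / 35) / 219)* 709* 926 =304631776/17885 = 17032.81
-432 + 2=-430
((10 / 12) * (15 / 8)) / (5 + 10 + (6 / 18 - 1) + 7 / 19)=1425/13408 = 0.11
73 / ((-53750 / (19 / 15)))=-1387/806250 = 0.00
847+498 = 1345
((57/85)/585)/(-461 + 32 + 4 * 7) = -19/6646575 = 0.00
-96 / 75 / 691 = -32/17275 = 0.00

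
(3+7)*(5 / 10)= 5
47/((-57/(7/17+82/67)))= -29187/21641 = -1.35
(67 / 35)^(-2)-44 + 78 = 153851/4489 = 34.27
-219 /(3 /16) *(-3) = 3504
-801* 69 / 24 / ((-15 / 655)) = 804471/8 = 100558.88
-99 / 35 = -2.83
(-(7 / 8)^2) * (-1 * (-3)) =-147/64 = -2.30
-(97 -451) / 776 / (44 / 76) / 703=177/157916 = 0.00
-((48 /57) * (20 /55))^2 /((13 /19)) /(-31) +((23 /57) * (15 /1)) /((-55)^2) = 29749/4632485 = 0.01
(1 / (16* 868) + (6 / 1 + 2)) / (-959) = -111105/13318592 = -0.01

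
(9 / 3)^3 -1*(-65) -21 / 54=1649/18 = 91.61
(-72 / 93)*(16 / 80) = -24/155 = -0.15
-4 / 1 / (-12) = 1/3 = 0.33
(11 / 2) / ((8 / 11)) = 121/16 = 7.56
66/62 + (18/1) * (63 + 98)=89871/31 = 2899.06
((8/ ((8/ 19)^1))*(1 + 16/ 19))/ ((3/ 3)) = 35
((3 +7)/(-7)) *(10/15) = -20/21 = -0.95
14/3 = 4.67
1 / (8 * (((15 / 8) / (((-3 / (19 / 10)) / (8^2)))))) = -1/608 = 0.00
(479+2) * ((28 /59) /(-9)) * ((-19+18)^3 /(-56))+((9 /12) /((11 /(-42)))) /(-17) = -28247/99297 = -0.28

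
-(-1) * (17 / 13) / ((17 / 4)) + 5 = 69/13 = 5.31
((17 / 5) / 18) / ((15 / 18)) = 17/75 = 0.23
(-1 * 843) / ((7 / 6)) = -5058/7 = -722.57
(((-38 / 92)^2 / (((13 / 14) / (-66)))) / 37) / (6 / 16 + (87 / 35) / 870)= -116747400/134603521 = -0.87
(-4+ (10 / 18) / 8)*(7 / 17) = -1981/1224 = -1.62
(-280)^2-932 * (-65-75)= 208880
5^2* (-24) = -600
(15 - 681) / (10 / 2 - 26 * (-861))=-666/22391 = -0.03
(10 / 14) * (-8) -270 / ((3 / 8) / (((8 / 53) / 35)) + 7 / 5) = -247960/28273 = -8.77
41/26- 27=-661/26 = -25.42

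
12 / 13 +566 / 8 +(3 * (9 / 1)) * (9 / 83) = 321977/4316 = 74.60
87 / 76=1.14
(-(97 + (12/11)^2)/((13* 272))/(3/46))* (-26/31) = 273263/765204 = 0.36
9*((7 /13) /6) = 21/26 = 0.81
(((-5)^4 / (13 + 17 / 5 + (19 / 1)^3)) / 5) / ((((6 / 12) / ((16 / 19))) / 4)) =80000/653163 = 0.12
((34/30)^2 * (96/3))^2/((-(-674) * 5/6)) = 85525504/28434375 = 3.01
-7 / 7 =-1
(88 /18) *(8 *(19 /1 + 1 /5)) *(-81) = -304128/5 = -60825.60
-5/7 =-0.71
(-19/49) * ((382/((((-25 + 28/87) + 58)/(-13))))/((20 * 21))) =105241/764890 = 0.14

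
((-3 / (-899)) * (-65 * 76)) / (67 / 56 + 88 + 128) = -829920/10934537 = -0.08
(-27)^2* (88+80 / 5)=75816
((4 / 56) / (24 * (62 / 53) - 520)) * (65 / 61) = -3445/22265488 = 0.00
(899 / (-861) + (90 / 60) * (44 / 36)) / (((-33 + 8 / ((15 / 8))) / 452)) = -1535670/123697 = -12.41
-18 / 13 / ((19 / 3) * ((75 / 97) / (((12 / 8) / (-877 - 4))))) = 2619/5440175 = 0.00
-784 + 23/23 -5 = -788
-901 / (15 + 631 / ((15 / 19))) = -13515/12214 = -1.11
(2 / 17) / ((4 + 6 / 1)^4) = 1/85000 = 0.00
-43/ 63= -0.68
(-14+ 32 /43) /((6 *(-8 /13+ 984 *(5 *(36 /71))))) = -87685/98985656 = 0.00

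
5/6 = 0.83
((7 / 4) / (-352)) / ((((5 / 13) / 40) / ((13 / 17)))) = -1183/2992 = -0.40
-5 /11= -0.45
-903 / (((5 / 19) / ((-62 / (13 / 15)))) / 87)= 277634574/13 = 21356505.69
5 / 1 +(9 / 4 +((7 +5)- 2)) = 69/4 = 17.25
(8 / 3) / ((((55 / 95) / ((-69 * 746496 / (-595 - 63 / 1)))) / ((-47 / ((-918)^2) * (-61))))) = 27296768/22253 = 1226.66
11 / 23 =0.48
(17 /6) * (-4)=-34/3 = -11.33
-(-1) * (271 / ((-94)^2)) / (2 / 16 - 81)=-542/1429223 = 0.00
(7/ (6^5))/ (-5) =-7/38880 = 0.00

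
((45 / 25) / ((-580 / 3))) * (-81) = 2187/2900 = 0.75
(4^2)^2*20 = 5120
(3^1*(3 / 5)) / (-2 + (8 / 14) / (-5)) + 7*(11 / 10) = 1267/185 = 6.85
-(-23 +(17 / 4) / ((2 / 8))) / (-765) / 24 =-1/3060 = 0.00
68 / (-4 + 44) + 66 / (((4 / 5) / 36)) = 29717/10 = 2971.70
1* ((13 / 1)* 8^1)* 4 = 416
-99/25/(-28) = 99/700 = 0.14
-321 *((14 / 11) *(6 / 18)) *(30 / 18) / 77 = -1070/363 = -2.95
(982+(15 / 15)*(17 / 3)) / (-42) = -2963/126 = -23.52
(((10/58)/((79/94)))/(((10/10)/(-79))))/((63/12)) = -1880/609 = -3.09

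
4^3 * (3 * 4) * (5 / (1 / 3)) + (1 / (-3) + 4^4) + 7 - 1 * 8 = 35324/3 = 11774.67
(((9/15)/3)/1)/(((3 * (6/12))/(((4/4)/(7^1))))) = 2/105 = 0.02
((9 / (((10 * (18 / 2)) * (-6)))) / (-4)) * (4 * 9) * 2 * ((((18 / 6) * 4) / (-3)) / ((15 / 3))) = -6/25 = -0.24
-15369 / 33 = -5123/11 = -465.73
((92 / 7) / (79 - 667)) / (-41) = 23/42189 = 0.00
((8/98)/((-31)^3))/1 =-4/1459759 = 0.00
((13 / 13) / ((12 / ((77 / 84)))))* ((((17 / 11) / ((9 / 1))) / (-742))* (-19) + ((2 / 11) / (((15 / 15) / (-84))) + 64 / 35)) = -4936289/4808160 = -1.03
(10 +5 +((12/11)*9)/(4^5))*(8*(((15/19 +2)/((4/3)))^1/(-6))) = -41.87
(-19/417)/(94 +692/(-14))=-133/130104 = 0.00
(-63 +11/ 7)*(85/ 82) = -18275/287 = -63.68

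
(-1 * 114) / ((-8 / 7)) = 399/4 = 99.75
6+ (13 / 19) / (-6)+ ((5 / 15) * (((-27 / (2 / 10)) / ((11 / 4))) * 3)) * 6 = -361979/1254 = -288.66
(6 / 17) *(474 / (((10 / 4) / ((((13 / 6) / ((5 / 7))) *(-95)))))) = -1639092/85 = -19283.44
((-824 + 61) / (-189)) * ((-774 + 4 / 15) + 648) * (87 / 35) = -5961646/4725 = -1261.72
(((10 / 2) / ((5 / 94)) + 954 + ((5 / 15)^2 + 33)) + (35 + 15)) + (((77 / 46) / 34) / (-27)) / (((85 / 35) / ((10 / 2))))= 811994825/717876 = 1131.11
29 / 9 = 3.22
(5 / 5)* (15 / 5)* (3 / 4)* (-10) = -45/2 = -22.50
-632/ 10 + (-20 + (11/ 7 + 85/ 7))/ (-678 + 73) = -24328/385 = -63.19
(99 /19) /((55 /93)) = 837/95 = 8.81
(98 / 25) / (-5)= -98/125 = -0.78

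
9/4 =2.25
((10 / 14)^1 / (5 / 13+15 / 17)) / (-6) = -221/2352 = -0.09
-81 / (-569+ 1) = 81/568 = 0.14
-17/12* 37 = -629/12 = -52.42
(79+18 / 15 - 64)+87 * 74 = 32271/5 = 6454.20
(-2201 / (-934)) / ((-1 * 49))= -2201/45766 = -0.05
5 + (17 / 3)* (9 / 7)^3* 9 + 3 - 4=38551/343 = 112.39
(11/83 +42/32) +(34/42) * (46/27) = 2126569/752976 = 2.82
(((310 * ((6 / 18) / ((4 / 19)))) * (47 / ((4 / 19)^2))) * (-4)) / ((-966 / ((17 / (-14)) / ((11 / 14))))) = -849452855/255024 = -3330.87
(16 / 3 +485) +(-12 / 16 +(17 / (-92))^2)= 12432367/25392 = 489.62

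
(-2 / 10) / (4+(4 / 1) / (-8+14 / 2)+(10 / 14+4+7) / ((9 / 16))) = -63/6560 = -0.01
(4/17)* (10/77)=40/1309 = 0.03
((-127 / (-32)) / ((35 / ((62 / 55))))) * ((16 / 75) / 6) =3937/866250 = 0.00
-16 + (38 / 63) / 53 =-53386/3339 = -15.99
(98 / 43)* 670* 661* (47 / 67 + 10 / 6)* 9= 925029840/43 = 21512321.86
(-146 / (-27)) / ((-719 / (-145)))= 21170/19413 = 1.09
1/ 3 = 0.33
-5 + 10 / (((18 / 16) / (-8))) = -685/9 = -76.11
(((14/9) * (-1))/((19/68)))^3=-862801408/5000211 = -172.55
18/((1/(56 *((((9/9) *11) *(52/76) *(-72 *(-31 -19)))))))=518918400/19 = 27311494.74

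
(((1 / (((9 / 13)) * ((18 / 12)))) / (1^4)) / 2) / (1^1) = 13/27 = 0.48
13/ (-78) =-1/6 = -0.17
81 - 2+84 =163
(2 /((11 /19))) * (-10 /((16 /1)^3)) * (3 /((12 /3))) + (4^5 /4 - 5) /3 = 11308201/135168 = 83.66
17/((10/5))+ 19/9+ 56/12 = 275/18 = 15.28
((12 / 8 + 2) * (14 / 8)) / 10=49/80 = 0.61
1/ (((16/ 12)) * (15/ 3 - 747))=-3/2968 = 0.00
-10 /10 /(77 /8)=-8/77 = -0.10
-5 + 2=-3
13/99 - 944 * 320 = -29905907/99 = -302079.87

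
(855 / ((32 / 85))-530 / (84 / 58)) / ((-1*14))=-1280255/9408 = -136.08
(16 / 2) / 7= 8/7 = 1.14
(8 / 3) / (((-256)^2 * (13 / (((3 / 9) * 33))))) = 11/319488 = 0.00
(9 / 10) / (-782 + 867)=0.01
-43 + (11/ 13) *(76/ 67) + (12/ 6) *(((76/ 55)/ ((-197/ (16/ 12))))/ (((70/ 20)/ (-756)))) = -358616299/9437285 = -38.00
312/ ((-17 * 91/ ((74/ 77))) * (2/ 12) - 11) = -138528/124003 = -1.12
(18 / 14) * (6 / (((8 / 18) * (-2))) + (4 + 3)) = 9/28 = 0.32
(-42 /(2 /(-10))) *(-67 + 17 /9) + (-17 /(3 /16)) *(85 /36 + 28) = -16426.07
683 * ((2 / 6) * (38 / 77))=25954/231 = 112.35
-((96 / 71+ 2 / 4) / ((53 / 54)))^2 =-50424201/14160169 = -3.56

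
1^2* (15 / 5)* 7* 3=63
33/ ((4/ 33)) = 1089/4 = 272.25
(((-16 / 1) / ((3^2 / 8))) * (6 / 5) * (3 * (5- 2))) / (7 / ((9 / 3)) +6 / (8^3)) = -65.50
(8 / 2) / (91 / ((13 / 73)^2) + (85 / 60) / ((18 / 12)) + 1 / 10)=1170/839623 = 0.00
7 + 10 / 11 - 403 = -4346/11 = -395.09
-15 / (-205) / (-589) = -3/24149 = 0.00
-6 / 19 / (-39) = 2/247 = 0.01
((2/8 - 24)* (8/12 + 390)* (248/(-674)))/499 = 3451540/504489 = 6.84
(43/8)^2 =1849/64 = 28.89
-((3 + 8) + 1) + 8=-4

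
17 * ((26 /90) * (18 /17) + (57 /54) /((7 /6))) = 2161/105 = 20.58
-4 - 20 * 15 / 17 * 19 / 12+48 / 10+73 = 3898/85 = 45.86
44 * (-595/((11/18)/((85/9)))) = -404600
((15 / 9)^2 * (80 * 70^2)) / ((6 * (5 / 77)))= 75460000/27 = 2794814.81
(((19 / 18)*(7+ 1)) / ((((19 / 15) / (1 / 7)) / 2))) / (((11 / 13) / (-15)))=-2600/77 = -33.77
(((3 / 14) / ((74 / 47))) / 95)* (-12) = -423/24605 = -0.02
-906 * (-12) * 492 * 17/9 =10103712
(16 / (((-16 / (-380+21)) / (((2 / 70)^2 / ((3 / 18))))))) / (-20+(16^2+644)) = 1077/539000 = 0.00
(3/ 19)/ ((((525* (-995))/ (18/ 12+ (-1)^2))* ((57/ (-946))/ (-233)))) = -110209/37715475 = 0.00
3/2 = 1.50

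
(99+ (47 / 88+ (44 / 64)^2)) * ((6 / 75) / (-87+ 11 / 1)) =-281619/2675200 = -0.11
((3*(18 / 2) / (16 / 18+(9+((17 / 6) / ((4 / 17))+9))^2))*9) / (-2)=-7776/57817 = -0.13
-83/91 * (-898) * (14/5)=149068/65 = 2293.35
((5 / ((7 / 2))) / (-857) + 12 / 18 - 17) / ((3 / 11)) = -59.90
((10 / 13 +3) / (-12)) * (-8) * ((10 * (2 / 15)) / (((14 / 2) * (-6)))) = -0.08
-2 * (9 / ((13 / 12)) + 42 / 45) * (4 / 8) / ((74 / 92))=-82892/7215 = -11.49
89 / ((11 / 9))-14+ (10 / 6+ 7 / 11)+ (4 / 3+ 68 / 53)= 37159/583 = 63.74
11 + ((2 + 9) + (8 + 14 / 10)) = 157/5 = 31.40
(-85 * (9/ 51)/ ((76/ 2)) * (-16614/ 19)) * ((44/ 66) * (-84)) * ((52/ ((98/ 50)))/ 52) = -24921000/2527 = -9861.89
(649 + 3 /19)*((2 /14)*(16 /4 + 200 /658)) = 2494992/6251 = 399.13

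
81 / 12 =27/4 = 6.75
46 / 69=2/3 = 0.67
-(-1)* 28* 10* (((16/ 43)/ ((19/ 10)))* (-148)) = -6630400/817 = -8115.54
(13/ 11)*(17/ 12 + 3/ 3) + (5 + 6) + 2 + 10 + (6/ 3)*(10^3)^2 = 264003413/132 = 2000025.86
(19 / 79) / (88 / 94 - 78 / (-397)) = 354521/1669586 = 0.21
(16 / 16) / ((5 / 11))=11/5 = 2.20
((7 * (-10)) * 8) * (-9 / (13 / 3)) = 15120/13 = 1163.08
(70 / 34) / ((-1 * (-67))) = 35/1139 = 0.03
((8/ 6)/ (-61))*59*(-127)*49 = 1468628/183 = 8025.29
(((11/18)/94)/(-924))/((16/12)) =-1/189504 = 0.00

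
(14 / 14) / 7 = 1/7 = 0.14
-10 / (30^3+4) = -5/13502 = 0.00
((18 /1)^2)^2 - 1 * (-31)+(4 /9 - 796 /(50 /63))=23401009/225 = 104004.48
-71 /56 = -1.27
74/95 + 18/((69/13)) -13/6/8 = 408971/104880 = 3.90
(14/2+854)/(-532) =-123/76 = -1.62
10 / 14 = 5/7 = 0.71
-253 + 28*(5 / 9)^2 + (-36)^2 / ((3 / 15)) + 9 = 505816/81 = 6244.64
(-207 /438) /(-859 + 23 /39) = 2691/4887788 = 0.00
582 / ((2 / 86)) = 25026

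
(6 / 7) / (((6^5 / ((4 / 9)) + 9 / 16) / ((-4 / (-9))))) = 128/5878845 = 0.00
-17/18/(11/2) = -17/99 = -0.17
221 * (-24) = -5304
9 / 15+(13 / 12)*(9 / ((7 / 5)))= 1059/140 = 7.56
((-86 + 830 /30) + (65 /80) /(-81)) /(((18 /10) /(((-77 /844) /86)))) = 29111005/846619776 = 0.03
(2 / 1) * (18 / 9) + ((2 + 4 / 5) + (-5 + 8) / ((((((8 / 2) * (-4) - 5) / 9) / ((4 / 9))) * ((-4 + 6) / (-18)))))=11.94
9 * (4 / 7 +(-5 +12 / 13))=-2871/91 = -31.55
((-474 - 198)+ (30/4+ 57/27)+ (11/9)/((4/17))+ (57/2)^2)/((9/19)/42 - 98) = -1.58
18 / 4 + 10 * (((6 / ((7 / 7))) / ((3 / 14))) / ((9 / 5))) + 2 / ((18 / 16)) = 971/6 = 161.83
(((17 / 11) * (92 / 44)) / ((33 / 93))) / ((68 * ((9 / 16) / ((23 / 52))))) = 16399/155727 = 0.11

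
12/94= 6/47 = 0.13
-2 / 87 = -0.02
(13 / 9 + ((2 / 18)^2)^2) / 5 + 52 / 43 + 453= 641122009/1410615 = 454.50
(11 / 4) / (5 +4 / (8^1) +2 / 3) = 33/74 = 0.45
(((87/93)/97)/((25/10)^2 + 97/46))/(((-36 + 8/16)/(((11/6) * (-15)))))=146740/164179193 = 0.00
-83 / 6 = -13.83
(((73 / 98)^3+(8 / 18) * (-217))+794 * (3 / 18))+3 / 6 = 311741533/8470728 = 36.80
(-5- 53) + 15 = -43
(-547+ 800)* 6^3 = 54648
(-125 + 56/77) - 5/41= -56102/451 = -124.39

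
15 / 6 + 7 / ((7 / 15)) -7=21/2 = 10.50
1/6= 0.17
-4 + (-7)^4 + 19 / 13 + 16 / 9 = 280828/117 = 2400.24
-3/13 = -0.23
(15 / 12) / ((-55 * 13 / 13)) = -1/44 = -0.02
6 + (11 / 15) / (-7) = 619/105 = 5.90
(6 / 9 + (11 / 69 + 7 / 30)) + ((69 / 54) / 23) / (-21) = 22969/21735 = 1.06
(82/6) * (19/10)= 779/30 = 25.97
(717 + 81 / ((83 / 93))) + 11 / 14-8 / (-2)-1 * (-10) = 822.54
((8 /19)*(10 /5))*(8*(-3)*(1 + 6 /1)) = -2688/19 = -141.47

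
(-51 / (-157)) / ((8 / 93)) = 4743/1256 = 3.78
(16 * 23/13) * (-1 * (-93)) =34224/13 = 2632.62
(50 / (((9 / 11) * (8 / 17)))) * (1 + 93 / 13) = 1058.87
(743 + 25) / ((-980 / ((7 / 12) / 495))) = -16/17325 = 0.00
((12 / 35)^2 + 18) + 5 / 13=294647/15925 = 18.50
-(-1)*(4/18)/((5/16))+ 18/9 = 122/45 = 2.71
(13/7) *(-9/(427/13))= -1521/2989 = -0.51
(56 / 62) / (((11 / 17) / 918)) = 436968/341 = 1281.43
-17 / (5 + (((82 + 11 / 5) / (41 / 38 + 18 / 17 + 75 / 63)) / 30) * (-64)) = 19189175/55276509 = 0.35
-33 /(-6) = 11/2 = 5.50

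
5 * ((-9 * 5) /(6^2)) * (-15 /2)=375/8 = 46.88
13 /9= 1.44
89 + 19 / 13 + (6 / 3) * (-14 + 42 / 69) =19040/299 = 63.68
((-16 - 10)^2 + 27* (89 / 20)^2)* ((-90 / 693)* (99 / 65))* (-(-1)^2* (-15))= -1867887/520 = -3592.09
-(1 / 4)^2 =-1/16 = -0.06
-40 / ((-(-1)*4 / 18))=-180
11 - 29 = -18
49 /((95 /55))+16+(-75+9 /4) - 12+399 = 27255/76 = 358.62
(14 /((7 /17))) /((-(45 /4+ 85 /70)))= -952/349 = -2.73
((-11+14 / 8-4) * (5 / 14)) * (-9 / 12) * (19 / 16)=15105/3584 = 4.21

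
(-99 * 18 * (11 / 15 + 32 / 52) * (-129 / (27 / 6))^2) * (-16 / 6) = 342346048/65 = 5266862.28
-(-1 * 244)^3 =14526784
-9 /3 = -3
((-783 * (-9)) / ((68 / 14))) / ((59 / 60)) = 1475.44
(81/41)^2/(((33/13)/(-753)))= -21408543/18491 = -1157.78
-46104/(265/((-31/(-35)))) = -1429224/9275 = -154.09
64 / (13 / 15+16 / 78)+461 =108829/209 = 520.71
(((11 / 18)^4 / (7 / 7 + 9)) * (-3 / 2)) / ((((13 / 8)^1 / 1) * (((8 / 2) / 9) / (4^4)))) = -117128/15795 = -7.42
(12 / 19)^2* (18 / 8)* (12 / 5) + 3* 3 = 20133/1805 = 11.15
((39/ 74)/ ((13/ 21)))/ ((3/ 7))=147/74 = 1.99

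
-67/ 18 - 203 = -3721/18 = -206.72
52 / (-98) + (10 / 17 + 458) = 381562/833 = 458.06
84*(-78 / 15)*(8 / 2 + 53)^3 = -404461512/5 = -80892302.40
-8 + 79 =71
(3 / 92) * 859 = 2577/92 = 28.01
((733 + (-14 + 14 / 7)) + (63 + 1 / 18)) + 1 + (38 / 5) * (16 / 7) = 505529/630 = 802.43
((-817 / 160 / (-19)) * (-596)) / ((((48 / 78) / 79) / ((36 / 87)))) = -8508.61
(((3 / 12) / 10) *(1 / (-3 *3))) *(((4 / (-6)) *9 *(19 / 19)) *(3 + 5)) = 2/15 = 0.13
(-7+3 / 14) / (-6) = 95/84 = 1.13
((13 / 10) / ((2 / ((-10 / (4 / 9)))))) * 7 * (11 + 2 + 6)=-15561/8 = -1945.12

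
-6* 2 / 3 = -4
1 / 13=0.08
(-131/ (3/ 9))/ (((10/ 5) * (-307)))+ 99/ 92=48471/28244 = 1.72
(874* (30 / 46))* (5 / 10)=285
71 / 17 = 4.18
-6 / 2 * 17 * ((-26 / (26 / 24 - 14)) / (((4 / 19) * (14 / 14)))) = -75582/155 = -487.63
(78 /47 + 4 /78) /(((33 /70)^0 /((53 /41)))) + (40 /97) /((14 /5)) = 120370532/51028887 = 2.36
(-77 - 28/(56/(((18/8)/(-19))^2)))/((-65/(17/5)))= 3024589/750880 = 4.03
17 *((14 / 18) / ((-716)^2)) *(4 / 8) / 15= 119/138417120 = 0.00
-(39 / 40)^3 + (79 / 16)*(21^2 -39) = 1983.95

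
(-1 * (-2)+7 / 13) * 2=66/13 = 5.08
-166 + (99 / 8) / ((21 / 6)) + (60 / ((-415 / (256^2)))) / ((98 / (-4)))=3648487/16268 = 224.27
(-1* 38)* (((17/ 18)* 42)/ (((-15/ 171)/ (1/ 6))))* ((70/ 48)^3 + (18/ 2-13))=-533593739/207360 = -2573.27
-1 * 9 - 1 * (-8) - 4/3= -7/3 = -2.33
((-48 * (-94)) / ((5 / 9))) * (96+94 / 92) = 90616752/115 = 787971.76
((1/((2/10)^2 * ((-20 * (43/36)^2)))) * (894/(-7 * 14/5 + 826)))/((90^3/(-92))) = 3427/27956880 = 0.00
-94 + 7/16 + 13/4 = -1445/16 = -90.31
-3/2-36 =-75/2 = -37.50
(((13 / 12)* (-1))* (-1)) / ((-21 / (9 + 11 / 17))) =-533/1071 = -0.50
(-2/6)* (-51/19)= 17/19 = 0.89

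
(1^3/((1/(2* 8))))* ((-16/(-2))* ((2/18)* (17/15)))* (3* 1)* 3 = 2176/15 = 145.07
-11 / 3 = -3.67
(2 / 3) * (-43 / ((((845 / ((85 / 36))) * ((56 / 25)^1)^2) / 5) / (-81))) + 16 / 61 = 435000113/64658048 = 6.73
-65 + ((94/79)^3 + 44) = -9523235/493039 = -19.32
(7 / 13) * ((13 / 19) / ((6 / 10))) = 0.61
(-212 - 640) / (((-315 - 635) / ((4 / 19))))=1704/9025 = 0.19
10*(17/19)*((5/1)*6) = 5100/19 = 268.42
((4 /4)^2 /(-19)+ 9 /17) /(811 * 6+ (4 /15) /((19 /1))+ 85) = 330/3426809 = 0.00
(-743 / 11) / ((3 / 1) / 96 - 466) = 0.14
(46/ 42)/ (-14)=-23/294 = -0.08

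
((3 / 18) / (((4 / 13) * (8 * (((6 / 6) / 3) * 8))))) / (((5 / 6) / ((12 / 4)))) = 117/1280 = 0.09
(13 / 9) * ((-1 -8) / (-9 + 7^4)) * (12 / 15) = -1/230 = 0.00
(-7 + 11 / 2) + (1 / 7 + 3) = 23/14 = 1.64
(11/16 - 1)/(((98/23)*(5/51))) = -1173/1568 = -0.75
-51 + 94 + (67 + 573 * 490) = 280880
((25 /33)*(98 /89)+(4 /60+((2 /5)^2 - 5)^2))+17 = 75859867/1835625 = 41.33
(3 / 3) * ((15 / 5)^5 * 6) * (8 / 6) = 1944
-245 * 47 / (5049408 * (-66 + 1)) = 329/9377472 = 0.00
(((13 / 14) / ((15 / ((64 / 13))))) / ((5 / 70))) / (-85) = -64/1275 = -0.05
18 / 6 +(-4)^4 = 259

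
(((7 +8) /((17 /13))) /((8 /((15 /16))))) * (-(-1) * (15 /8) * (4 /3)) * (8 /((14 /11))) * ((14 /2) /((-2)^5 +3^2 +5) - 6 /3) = -768625/15232 = -50.46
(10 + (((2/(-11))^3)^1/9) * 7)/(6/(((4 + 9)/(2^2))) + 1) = 1556542/443223 = 3.51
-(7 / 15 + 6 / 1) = -97/15 = -6.47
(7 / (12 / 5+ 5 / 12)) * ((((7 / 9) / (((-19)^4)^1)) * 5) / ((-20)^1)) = -245/66072747 = 0.00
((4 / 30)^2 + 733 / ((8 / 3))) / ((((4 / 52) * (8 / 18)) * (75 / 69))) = 147947293/20000 = 7397.36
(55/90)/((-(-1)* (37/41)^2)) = 18491/24642 = 0.75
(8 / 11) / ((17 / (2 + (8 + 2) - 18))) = -48/187 = -0.26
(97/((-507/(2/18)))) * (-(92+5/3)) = 27257/13689 = 1.99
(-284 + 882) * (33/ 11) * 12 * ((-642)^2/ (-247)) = -682543584/19 = -35923346.53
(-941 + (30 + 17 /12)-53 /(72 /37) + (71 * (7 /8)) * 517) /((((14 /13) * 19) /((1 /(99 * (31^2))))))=14593085/911051064 = 0.02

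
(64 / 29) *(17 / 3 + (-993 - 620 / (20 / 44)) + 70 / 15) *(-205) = 92364800/87 = 1061664.37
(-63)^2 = 3969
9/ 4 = 2.25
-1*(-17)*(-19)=-323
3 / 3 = 1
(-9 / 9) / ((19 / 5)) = -5/19 = -0.26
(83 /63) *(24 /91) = 664/1911 = 0.35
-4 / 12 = -1/3 = -0.33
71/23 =3.09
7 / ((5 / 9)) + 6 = 93/5 = 18.60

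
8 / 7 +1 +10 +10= 155/7 = 22.14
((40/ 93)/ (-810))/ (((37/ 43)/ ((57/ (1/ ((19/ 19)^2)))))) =-0.04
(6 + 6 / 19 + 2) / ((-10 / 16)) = -1264/95 = -13.31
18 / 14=9/7 = 1.29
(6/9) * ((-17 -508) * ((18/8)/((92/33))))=-51975/184 = -282.47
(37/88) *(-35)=-1295/88 = -14.72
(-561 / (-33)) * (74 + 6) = 1360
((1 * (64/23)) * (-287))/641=-18368/14743 = -1.25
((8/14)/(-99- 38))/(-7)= 4/6713 = 0.00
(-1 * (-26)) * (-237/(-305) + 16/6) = 81926/915 = 89.54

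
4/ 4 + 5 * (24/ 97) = 2.24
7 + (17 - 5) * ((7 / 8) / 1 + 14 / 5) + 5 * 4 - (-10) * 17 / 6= 2983/30 = 99.43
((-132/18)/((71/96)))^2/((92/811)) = 100486144/115943 = 866.69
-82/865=-0.09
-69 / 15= -23/5 = -4.60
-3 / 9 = -1/3 = -0.33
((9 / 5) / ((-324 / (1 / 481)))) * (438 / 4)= -73/57720 = 0.00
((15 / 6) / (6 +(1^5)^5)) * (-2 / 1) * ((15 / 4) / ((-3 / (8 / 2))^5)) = 6400/567 = 11.29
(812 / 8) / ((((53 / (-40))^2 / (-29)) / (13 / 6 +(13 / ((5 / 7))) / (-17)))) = -1837.70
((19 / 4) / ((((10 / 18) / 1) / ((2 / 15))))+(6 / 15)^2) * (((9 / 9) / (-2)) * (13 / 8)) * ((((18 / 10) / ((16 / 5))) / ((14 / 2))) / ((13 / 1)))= -117/17920 = -0.01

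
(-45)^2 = 2025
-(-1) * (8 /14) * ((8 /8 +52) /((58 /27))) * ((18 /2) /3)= 8586/203 = 42.30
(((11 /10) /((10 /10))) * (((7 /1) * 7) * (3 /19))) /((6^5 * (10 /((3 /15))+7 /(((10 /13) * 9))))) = 539/25121952 = 0.00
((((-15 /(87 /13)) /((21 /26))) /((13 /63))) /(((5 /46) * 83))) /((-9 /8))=9568/7221 = 1.33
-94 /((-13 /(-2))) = -188/13 = -14.46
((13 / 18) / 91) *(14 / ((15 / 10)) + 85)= 283/378 = 0.75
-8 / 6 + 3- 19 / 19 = 2/3 = 0.67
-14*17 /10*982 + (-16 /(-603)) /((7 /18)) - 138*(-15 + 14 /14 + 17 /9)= -152660896/7035 = -21700.20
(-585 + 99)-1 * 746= -1232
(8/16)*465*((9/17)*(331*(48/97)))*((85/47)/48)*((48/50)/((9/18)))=6649128/4559 = 1458.46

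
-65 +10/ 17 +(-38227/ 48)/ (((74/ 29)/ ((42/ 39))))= -157202737/392496 = -400.52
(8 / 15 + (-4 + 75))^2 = 1151329/225 = 5117.02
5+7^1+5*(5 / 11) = 157/11 = 14.27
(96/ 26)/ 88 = 6/143 = 0.04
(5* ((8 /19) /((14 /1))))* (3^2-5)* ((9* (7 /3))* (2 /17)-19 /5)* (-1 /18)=0.04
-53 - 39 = -92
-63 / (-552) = 21/184 = 0.11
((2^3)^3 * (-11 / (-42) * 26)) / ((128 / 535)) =306020/21 = 14572.38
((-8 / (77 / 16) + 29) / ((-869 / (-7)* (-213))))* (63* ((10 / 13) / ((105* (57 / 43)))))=-181030/502908549 = 0.00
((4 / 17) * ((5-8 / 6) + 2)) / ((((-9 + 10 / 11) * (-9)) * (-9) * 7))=-44/151389 = 0.00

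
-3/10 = -0.30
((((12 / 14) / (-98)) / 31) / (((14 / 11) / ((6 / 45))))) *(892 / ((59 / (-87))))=853644/21957145 = 0.04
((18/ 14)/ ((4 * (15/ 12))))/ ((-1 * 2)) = -9/70 = -0.13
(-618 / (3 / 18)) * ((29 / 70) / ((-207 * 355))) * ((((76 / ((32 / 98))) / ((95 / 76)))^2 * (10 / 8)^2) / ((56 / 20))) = 52837043/130640 = 404.45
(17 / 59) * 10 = 170/59 = 2.88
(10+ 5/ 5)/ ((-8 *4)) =-11/32 = -0.34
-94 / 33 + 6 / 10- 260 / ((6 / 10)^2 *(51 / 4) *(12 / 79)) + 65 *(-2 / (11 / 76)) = -96436589/75735 = -1273.34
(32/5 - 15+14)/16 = 0.34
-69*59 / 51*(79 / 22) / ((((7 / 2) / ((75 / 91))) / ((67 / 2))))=-538695075/238238 = -2261.16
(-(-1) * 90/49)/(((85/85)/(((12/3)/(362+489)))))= 360/41699 = 0.01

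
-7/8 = -0.88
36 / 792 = 1/22 = 0.05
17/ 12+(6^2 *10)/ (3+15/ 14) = 20483/228 = 89.84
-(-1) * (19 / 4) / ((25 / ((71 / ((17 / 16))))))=5396/425 = 12.70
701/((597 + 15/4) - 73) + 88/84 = 105326/44331 = 2.38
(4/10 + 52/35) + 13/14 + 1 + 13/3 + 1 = 1921/210 = 9.15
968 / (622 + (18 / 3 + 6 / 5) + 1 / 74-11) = 358160/228739 = 1.57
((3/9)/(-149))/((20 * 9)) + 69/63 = 616853/563220 = 1.10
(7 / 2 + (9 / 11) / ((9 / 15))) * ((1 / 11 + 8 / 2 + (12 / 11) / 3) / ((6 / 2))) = 5243/726 = 7.22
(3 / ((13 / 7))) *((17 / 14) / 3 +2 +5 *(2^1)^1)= 521/26 = 20.04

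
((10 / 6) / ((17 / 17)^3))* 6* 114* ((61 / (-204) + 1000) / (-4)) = -19374205/68 = -284914.78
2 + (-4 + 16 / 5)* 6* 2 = -38/5 = -7.60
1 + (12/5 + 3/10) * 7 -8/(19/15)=2581/190 = 13.58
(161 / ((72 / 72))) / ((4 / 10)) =805/2 = 402.50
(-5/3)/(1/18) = -30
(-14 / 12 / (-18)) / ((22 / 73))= 0.22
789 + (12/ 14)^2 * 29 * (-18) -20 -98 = 14087/49 = 287.49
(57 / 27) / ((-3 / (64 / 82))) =-608/1107 = -0.55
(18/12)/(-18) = -0.08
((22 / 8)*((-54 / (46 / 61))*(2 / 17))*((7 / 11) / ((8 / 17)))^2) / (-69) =457317/744832 = 0.61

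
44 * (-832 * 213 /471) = -2599168/157 = -16555.21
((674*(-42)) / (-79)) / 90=4718/1185 = 3.98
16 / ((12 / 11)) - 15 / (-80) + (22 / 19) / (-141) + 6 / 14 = 1527697/100016 = 15.27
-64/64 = -1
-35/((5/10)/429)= -30030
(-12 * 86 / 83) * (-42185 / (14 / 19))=413581740/581 = 711844.65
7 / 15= 0.47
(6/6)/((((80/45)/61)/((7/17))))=3843/272 = 14.13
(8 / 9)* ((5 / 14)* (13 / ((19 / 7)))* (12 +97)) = 28340/171 = 165.73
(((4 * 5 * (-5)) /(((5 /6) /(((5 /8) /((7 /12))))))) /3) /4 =-75/7 = -10.71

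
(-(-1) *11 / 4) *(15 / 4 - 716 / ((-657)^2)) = 71190581/6906384 = 10.31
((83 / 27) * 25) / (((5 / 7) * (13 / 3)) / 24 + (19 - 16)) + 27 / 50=25.10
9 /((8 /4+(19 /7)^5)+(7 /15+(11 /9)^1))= 0.06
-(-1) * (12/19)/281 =12/5339 = 0.00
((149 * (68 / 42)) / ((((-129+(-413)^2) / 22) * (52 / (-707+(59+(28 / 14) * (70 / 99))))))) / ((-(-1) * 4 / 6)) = -0.58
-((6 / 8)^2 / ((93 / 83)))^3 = -15438249/122023936 = -0.13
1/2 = 0.50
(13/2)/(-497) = -0.01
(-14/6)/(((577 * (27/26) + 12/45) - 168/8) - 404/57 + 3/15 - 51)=-17290/3857433 = 0.00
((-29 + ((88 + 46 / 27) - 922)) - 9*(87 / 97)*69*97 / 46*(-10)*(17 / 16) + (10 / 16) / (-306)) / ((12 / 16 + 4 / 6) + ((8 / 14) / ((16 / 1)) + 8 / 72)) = 149311505/20094 = 7430.65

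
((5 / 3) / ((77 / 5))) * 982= 24550/231 = 106.28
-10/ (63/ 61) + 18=524/63 = 8.32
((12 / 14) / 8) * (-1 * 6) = -0.64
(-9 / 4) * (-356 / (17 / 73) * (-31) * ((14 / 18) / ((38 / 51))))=-4229547/38 = -111303.87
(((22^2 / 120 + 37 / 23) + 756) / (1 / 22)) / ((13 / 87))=167645027/1495 = 112137.14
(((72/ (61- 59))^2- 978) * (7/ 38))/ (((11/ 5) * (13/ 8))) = 16.39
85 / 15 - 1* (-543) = 1646/3 = 548.67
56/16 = 7/2 = 3.50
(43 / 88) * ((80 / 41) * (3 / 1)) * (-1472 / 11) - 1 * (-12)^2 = -2613264/4961 = -526.76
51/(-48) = -1.06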